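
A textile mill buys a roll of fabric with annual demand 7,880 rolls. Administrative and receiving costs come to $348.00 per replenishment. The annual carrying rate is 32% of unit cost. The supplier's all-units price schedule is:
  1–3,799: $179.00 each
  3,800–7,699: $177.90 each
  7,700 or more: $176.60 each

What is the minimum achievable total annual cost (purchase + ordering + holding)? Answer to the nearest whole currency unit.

TC* ≈ $1,428,244

Holding cost per unit per year at price C is H = 0.32·C.
For each price level, check whether its EOQ is feasible; otherwise the best quantity at that price is the breakpoint.
EOQ at $179.00 = 309.4 (feasible in tier 1): TC = 7,880×$179.00 + (7,880/309.4)×348 + (309.4/2)×0.32×$179.00 = $1,428,244.31.
EOQ at $177.90 = 310.4 < 3800, so use break Q=3800: TC = 7,880×$177.90 + (7,880/3800.0)×348 + (3800.0/2)×0.32×$177.90 = $1,510,736.84.
EOQ at $176.60 = 311.5 < 7700, so use break Q=7700: TC = 7,880×$176.60 + (7,880/7700.0)×348 + (7700.0/2)×0.32×$176.60 = $1,609,535.34.
Lowest total cost among the candidates is at Q = 309.4.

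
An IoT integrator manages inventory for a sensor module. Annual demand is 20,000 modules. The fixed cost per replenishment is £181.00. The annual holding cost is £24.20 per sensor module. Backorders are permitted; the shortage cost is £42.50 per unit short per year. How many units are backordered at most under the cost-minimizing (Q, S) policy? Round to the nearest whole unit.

With planned backorders, Q* = √(2DS/H) · √((H+B)/B).
√(2DS/H) = √(2 × 20,000 × 181 / 24.2) = 546.968.
√((H+B)/B) = √((24.2+42.5)/42.5) = 1.2528.
Q* ≈ 685.220.
S* = Q* · H/(H+B) = 685.220 × 24.2/66.7 ≈ 248.611.

S* ≈ 249 modules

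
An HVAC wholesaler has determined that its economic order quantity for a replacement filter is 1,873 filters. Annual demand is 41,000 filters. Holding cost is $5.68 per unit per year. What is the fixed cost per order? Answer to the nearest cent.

S ≈ $243.00

Squaring Q* = √(2DS/H) gives Q*² = 2DS/H.
From Q* = √(2DS/H): S = Q*²H / (2D) = 1,873² × 5.68 / (2 × 41,000) = 243.0021.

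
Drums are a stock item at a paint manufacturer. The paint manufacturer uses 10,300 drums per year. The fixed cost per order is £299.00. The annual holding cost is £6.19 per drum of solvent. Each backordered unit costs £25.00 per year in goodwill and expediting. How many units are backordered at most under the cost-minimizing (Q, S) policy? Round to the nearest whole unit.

S* ≈ 221 drums

With planned backorders, Q* = √(2DS/H) · √((H+B)/B).
√(2DS/H) = √(2 × 10,300 × 299 / 6.19) = 997.525.
√((H+B)/B) = √((6.19+25)/25) = 1.1170.
Q* ≈ 1114.196.
S* = Q* · H/(H+B) = 1114.196 × 6.19/31.19 ≈ 221.124.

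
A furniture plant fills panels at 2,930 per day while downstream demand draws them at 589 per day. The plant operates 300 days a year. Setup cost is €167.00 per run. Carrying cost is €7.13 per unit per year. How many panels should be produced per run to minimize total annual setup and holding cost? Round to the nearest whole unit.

Annual demand D = 589 × 300 = 176,700.
Production build-up factor (1 − d/p) = 1 − 589/2,930 = 0.7990.
Q* = √(2DS / (H(1 − d/p))) = √(2 × 176,700 × 167 / (7.13 × 0.7990)).
= √(59,017,800 / 5.6967) ≈ 3218.695.

Q* ≈ 3,219 panels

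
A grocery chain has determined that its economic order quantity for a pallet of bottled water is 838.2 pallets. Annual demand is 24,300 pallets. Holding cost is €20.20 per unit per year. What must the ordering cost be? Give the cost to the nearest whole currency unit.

Invert the EOQ relation Q*² = 2DS/H.
From Q* = √(2DS/H): S = Q*²H / (2D) = 838.2² × 20.2 / (2 × 24,300) = 292.0185.

S ≈ €292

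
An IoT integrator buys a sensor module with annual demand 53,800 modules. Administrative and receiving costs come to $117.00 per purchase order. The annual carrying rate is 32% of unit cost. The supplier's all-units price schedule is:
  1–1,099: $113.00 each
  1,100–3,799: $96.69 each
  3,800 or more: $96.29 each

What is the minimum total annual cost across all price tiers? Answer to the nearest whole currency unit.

Holding cost per unit per year at price C is H = 0.32·C.
Candidates are each tier's EOQ (if it falls in that tier) and each price-break quantity.
EOQ at $113.00 = 590.0 (feasible in tier 1): TC = 53,800×$113.00 + (53,800/590.0)×117 + (590.0/2)×0.32×$113.00 = $6,100,736.01.
EOQ at $96.69 = 637.9 < 1100, so use break Q=1100: TC = 53,800×$96.69 + (53,800/1100.0)×117 + (1100.0/2)×0.32×$96.69 = $5,224,661.80.
EOQ at $96.29 = 639.2 < 3800, so use break Q=3800: TC = 53,800×$96.29 + (53,800/3800.0)×117 + (3800.0/2)×0.32×$96.29 = $5,240,602.79.
Lowest total cost among the candidates is at Q = 1100.0.

TC* ≈ $5,224,662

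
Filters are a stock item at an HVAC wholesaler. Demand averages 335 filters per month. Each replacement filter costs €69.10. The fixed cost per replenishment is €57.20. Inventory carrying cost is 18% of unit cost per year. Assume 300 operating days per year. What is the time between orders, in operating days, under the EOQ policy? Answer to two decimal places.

Annual demand D = 335 × 12 = 4,020.
Holding cost H = 0.18 × €69.10 = €12.4380 per unit per year.
Q* = √(2DS/H) = √(2 × 4,020 × 57.2 / 12.438) ≈ 192.29.
Cycle time = Q*/D × 300 = 192.29 / 4,020 × 300 ≈ 14.350 days.

T ≈ 14.35 days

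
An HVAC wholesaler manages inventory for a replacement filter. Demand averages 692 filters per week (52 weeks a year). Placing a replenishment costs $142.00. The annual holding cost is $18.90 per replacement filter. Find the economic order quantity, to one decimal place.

Q* ≈ 735.3 filters

Annual demand D = 692 × 52 = 35,984.
EOQ = √(2DS / H) = √(2 × 35,984 × 142 / 18.9).
= √(10,219,456 / 18.9) = √540,711.9577 ≈ 735.331.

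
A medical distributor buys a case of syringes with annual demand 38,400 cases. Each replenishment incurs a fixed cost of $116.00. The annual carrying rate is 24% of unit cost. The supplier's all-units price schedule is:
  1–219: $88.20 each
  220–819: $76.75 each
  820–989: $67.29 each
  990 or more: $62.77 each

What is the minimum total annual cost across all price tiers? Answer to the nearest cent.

TC* ≈ $2,422,324.47

Holding cost per unit per year at price C is H = 0.24·C.
Evaluate total cost at each tier's feasible EOQ or, if the EOQ is below the tier, at the tier's minimum quantity.
Tier 1 ($88.20): EOQ = 648.7 exceeds tier's upper bound 219, so this tier is dominated.
EOQ at $76.75 = 695.4 (feasible in tier 2): TC = 38,400×$76.75 + (38,400/695.4)×116 + (695.4/2)×0.24×$76.75 = $2,960,010.16.
EOQ at $67.29 = 742.7 < 820, so use break Q=820: TC = 38,400×$67.29 + (38,400/820.0)×116 + (820.0/2)×0.24×$67.29 = $2,595,989.53.
EOQ at $62.77 = 769.0 < 990, so use break Q=990: TC = 38,400×$62.77 + (38,400/990.0)×116 + (990.0/2)×0.24×$62.77 = $2,422,324.47.
Lowest total cost among the candidates is at Q = 990.0.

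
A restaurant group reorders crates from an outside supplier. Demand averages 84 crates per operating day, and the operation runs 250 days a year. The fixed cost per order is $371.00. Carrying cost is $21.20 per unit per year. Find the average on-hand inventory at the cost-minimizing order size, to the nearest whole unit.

Annual demand D = 84 × 250 = 21,000.
The optimal lot size = √(2DS/H) = √(2 × 21,000 × 371 / 21.2) ≈ 857.32.
Average inventory = Q*/2 ≈ 857.32 / 2 = 428.661.

Average inventory ≈ 429 crates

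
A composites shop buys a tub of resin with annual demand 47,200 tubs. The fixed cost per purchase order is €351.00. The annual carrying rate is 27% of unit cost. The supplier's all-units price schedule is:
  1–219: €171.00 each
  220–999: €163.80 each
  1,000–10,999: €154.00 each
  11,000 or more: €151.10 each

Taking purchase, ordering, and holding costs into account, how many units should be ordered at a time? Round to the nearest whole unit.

Holding cost per unit per year at price C is H = 0.27·C.
Evaluate total cost at each tier's feasible EOQ or, if the EOQ is below the tier, at the tier's minimum quantity.
Tier 1 (€171.00): EOQ = 847.1 exceeds tier's upper bound 219, so this tier is dominated.
EOQ at €163.80 = 865.6 (feasible in tier 2): TC = 47,200×€163.80 + (47,200/865.6)×351 + (865.6/2)×0.27×€163.80 = €7,769,640.57.
EOQ at €154.00 = 892.7 < 1000, so use break Q=1000: TC = 47,200×€154.00 + (47,200/1000.0)×351 + (1000.0/2)×0.27×€154.00 = €7,306,157.20.
EOQ at €151.10 = 901.2 < 11000, so use break Q=11000: TC = 47,200×€151.10 + (47,200/11000.0)×351 + (11000.0/2)×0.27×€151.10 = €7,357,809.61.
Lowest total cost is €7,306,157.20 at Q = 1000.0.

Q* ≈ 1,000 tubs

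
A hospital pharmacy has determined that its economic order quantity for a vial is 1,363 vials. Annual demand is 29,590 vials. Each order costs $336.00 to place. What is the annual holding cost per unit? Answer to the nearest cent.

H ≈ $10.70

The basic EOQ model gives Q* = √(2DS/H); rearrange for the unknown.
From Q* = √(2DS/H): H = 2DS / Q*² = 2 × 29,590 × 336 / 1,363² = 10.7034.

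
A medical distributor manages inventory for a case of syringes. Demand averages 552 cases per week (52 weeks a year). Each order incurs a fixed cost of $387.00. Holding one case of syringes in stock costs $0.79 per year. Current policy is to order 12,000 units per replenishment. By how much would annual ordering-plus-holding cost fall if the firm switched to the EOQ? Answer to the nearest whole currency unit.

Extra cost ≈ $1,476 per year

Annual demand D = 552 × 52 = 28,704.
EOQ = √(2DS/H) = √(2 × 28,704 × 387 / 0.79) ≈ 5303.08.
Cost at Q* = (D/Q*)S + (Q*/2)H = √(2DSH) ≈ $4,189.43.
Cost at Q = 12,000: (28,704/12,000)×387 + (12,000/2)×0.79 = $925.70 + $4,740.00 = $5,665.70.
Excess = $5,665.70 − $4,189.43 = $1,476.27.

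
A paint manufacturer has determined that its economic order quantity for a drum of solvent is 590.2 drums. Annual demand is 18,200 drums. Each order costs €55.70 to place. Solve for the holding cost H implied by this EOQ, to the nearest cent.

Invert the EOQ relation Q*² = 2DS/H.
From Q* = √(2DS/H): H = 2DS / Q*² = 2 × 18,200 × 55.7 / 590.2² = 5.8205.

H ≈ €5.82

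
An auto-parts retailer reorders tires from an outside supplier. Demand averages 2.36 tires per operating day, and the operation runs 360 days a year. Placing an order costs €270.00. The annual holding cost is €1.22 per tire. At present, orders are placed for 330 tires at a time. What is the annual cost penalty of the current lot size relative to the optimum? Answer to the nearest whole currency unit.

Extra cost ≈ €148 per year

Annual demand D = 2.36 × 360 = 849.6.
EOQ = √(2DS/H) = √(2 × 849.6 × 270 / 1.22) ≈ 613.23.
Cost at Q* = (D/Q*)S + (Q*/2)H = √(2DSH) ≈ €748.14.
Cost at Q = 330: (849.6/330)×270 + (330/2)×1.22 = €695.13 + €201.30 = €896.43.
Excess = €896.43 − €748.14 = €148.29.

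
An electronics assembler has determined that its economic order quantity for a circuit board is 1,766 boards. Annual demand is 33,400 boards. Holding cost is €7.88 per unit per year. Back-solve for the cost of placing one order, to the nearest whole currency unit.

The basic EOQ model gives Q* = √(2DS/H); rearrange for the unknown.
From Q* = √(2DS/H): S = Q*²H / (2D) = 1,766² × 7.88 / (2 × 33,400) = 367.9012.

S ≈ €368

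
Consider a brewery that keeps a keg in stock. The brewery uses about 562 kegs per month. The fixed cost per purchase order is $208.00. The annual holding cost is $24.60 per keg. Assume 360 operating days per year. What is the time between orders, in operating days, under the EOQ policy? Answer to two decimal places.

Annual demand D = 562 × 12 = 6,744.
The optimal lot size = √(2DS/H) = √(2 × 6,744 × 208 / 24.6) ≈ 337.71.
Cycle time = Q*/D × 360 = 337.71 / 6,744 × 360 ≈ 18.027 days.

T ≈ 18.03 days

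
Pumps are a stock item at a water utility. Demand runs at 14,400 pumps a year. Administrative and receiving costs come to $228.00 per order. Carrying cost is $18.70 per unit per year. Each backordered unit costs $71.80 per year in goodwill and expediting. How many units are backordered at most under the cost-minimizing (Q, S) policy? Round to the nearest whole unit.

S* ≈ 137 pumps

With planned backorders, Q* = √(2DS/H) · √((H+B)/B).
√(2DS/H) = √(2 × 14,400 × 228 / 18.7) = 592.574.
√((H+B)/B) = √((18.7+71.8)/71.8) = 1.1227.
Q* ≈ 665.281.
S* = Q* · H/(H+B) = 665.281 × 18.7/90.5 ≈ 137.467.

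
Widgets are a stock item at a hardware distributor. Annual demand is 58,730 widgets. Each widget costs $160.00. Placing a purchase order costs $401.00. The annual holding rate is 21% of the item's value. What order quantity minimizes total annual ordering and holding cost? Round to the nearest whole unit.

Holding cost H = 0.21 × $160.00 = $33.6000 per unit per year.
EOQ = √(2DS / H) = √(2 × 58,730 × 401 / 33.6).
= √(47,101,460 / 33.6) = √1,401,829.1667 ≈ 1183.989.

Q* ≈ 1,184 widgets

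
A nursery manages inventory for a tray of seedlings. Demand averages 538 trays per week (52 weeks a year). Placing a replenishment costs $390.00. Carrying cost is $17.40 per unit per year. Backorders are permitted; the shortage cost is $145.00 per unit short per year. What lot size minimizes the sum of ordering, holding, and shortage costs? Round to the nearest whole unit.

Annual demand D = 538 × 52 = 27,976.
With planned backorders, Q* = √(2DS/H) · √((H+B)/B).
√(2DS/H) = √(2 × 27,976 × 390 / 17.4) = 1119.865.
√((H+B)/B) = √((17.4+145)/145) = 1.0583.
Q* ≈ 1185.153.

Q* ≈ 1,185 trays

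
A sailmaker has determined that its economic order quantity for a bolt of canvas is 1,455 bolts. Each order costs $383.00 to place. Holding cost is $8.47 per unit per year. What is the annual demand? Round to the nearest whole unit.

D ≈ 23,409 bolts per year

Squaring Q* = √(2DS/H) gives Q*² = 2DS/H.
From Q* = √(2DS/H): D = Q*²H / (2S) = 1,455² × 8.47 / (2 × 383) = 23408.880.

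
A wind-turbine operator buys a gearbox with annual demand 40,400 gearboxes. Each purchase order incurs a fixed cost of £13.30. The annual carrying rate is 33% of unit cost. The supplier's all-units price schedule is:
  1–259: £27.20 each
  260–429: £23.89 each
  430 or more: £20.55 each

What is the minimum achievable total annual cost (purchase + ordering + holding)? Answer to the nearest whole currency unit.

TC* ≈ £832,928

Holding cost per unit per year at price C is H = 0.33·C.
Evaluate total cost at each tier's feasible EOQ or, if the EOQ is below the tier, at the tier's minimum quantity.
Tier 1 (£27.20): EOQ = 346.0 exceeds tier's upper bound 259, so this tier is dominated.
EOQ at £23.89 = 369.2 (feasible in tier 2): TC = 40,400×£23.89 + (40,400/369.2)×13.3 + (369.2/2)×0.33×£23.89 = £968,066.69.
EOQ at £20.55 = 398.1 < 430, so use break Q=430: TC = 40,400×£20.55 + (40,400/430.0)×13.3 + (430.0/2)×0.33×£20.55 = £832,927.60.
Lowest total cost among the candidates is at Q = 430.0.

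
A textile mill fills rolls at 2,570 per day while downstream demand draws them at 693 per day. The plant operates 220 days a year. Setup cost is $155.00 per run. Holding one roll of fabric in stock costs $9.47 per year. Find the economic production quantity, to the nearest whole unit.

Annual demand D = 693 × 220 = 152,460.
Production build-up factor (1 − d/p) = 1 − 693/2,570 = 0.7304.
Q* = √(2DS / (H(1 − d/p))) = √(2 × 152,460 × 155 / (9.47 × 0.7304)).
= √(47,262,600 / 6.9164) ≈ 2614.076.

Q* ≈ 2,614 rolls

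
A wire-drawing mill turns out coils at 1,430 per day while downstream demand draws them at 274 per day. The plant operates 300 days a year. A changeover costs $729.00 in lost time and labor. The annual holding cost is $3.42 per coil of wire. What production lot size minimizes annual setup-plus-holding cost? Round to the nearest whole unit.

Q* ≈ 6,584 coils

Annual demand D = 274 × 300 = 82,200.
Production build-up factor (1 − d/p) = 1 − 274/1,430 = 0.8084.
Q* = √(2DS / (H(1 − d/p))) = √(2 × 82,200 × 729 / (3.42 × 0.8084)).
= √(119,847,600 / 2.7647) ≈ 6584.014.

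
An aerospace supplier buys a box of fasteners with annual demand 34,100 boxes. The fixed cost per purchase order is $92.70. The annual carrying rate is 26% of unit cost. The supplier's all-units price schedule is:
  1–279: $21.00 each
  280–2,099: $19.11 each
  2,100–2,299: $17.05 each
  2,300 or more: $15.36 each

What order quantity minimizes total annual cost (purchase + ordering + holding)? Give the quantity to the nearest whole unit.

Holding cost per unit per year at price C is H = 0.26·C.
For each price level, check whether its EOQ is feasible; otherwise the best quantity at that price is the breakpoint.
Tier 1 ($21.00): EOQ = 1076.1 exceeds tier's upper bound 279, so this tier is dominated.
EOQ at $19.11 = 1128.0 (feasible in tier 2): TC = 34,100×$19.11 + (34,100/1128.0)×92.7 + (1128.0/2)×0.26×$19.11 = $657,255.66.
EOQ at $17.05 = 1194.2 < 2100, so use break Q=2100: TC = 34,100×$17.05 + (34,100/2100.0)×92.7 + (2100.0/2)×0.26×$17.05 = $587,564.92.
EOQ at $15.36 = 1258.2 < 2300, so use break Q=2300: TC = 34,100×$15.36 + (34,100/2300.0)×92.7 + (2300.0/2)×0.26×$15.36 = $529,743.02.
Lowest total cost is $529,743.02 at Q = 2300.0.

Q* ≈ 2,300 boxes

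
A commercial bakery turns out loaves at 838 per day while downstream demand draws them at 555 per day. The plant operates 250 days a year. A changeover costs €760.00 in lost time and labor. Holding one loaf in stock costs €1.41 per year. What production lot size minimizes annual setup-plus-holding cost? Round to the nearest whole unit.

Annual demand D = 555 × 250 = 138,750.
Production build-up factor (1 − d/p) = 1 − 555/838 = 0.3377.
Q* = √(2DS / (H(1 − d/p))) = √(2 × 138,750 × 760 / (1.41 × 0.3377)).
= √(210,900,000 / 0.4762) ≈ 21045.417.

Q* ≈ 21,045 loaves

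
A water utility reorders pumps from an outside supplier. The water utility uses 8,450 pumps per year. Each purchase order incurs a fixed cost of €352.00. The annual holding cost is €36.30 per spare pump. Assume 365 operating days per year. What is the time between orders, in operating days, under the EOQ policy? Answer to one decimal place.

The optimal lot size = √(2DS/H) = √(2 × 8,450 × 352 / 36.3) ≈ 404.82.
Cycle time = Q*/D × 365 = 404.82 / 8,450 × 365 ≈ 17.486 days.

T ≈ 17.5 days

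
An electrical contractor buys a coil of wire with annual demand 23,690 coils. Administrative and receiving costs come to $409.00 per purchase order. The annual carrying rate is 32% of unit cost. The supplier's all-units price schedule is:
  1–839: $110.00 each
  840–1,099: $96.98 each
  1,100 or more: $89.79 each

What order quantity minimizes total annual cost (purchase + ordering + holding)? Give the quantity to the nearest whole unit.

Holding cost per unit per year at price C is H = 0.32·C.
For each price level, check whether its EOQ is feasible; otherwise the best quantity at that price is the breakpoint.
EOQ at $110.00 = 742.0 (feasible in tier 1): TC = 23,690×$110.00 + (23,690/742.0)×409 + (742.0/2)×0.32×$110.00 = $2,632,017.43.
EOQ at $96.98 = 790.2 < 840, so use break Q=840: TC = 23,690×$96.98 + (23,690/840.0)×409 + (840.0/2)×0.32×$96.98 = $2,322,025.09.
EOQ at $89.79 = 821.2 < 1100, so use break Q=1100: TC = 23,690×$89.79 + (23,690/1100.0)×409 + (1100.0/2)×0.32×$89.79 = $2,151,736.51.
Lowest total cost is $2,151,736.51 at Q = 1100.0.

Q* ≈ 1,100 coils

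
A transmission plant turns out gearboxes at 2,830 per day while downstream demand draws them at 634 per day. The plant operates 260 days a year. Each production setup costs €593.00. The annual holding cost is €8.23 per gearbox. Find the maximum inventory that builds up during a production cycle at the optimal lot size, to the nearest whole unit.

Annual demand D = 634 × 260 = 164,840.
Production build-up factor (1 − d/p) = 1 − 634/2,830 = 0.7760.
Q* = √(2DS / (H(1 − d/p))) = √(2 × 164,840 × 593 / (8.23 × 0.7760)).
= √(195,500,240 / 6.3862) ≈ 5532.874.
Maximum inventory = Q*(1 − d/p) = 5532.874 × 0.7760 ≈ 4293.354.

I_max ≈ 4,293 gearboxes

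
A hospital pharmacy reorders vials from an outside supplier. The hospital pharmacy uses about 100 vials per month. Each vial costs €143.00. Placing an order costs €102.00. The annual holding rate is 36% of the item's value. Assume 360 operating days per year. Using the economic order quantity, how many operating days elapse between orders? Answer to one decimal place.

Annual demand D = 100 × 12 = 1,200.
Holding cost H = 0.36 × €143.00 = €51.4800 per unit per year.
Q* = √(2DS/H) = √(2 × 1,200 × 102 / 51.48) ≈ 68.96.
Cycle time = Q*/D × 360 = 68.96 / 1,200 × 360 ≈ 20.687 days.

T ≈ 20.7 days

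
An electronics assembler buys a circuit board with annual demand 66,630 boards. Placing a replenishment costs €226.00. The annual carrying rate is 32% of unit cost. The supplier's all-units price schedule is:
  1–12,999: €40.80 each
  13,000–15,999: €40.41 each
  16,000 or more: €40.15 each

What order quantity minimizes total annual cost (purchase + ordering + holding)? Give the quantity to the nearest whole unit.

Holding cost per unit per year at price C is H = 0.32·C.
For each price level, check whether its EOQ is feasible; otherwise the best quantity at that price is the breakpoint.
EOQ at €40.80 = 1518.8 (feasible in tier 1): TC = 66,630×€40.80 + (66,630/1518.8)×226 + (1518.8/2)×0.32×€40.80 = €2,738,333.38.
EOQ at €40.41 = 1526.1 < 13000, so use break Q=13000: TC = 66,630×€40.41 + (66,630/13000.0)×226 + (13000.0/2)×0.32×€40.41 = €2,777,729.44.
EOQ at €40.15 = 1531.0 < 16000, so use break Q=16000: TC = 66,630×€40.15 + (66,630/16000.0)×226 + (16000.0/2)×0.32×€40.15 = €2,778,919.65.
Lowest total cost is €2,738,333.38 at Q = 1518.8.

Q* ≈ 1,519 boards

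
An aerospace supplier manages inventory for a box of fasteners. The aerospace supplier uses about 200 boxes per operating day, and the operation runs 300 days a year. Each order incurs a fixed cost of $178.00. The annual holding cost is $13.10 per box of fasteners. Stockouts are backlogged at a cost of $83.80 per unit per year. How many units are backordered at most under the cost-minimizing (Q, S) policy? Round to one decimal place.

S* ≈ 185.6 boxes

Annual demand D = 200 × 300 = 60,000.
With planned backorders, Q* = √(2DS/H) · √((H+B)/B).
√(2DS/H) = √(2 × 60,000 × 178 / 13.1) = 1276.924.
√((H+B)/B) = √((13.1+83.8)/83.8) = 1.0753.
Q* ≈ 1373.108.
S* = Q* · H/(H+B) = 1373.108 × 13.1/96.9 ≈ 185.632.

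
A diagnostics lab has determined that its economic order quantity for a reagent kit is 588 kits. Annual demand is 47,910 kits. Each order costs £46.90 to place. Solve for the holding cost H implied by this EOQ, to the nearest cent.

Invert the EOQ relation Q*² = 2DS/H.
From Q* = √(2DS/H): H = 2DS / Q*² = 2 × 47,910 × 46.9 / 588² = 12.9979.

H ≈ £13.00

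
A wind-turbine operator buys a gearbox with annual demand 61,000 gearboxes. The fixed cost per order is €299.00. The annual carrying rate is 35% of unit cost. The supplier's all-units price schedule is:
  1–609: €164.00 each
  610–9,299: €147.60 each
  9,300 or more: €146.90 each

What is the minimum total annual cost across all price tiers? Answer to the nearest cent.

Holding cost per unit per year at price C is H = 0.35·C.
For each price level, check whether its EOQ is feasible; otherwise the best quantity at that price is the breakpoint.
Tier 1 (€164.00): EOQ = 797.2 exceeds tier's upper bound 609, so this tier is dominated.
EOQ at €147.60 = 840.3 (feasible in tier 2): TC = 61,000×€147.60 + (61,000/840.3)×299 + (840.3/2)×0.35×€147.60 = €9,047,010.29.
EOQ at €146.90 = 842.3 < 9300, so use break Q=9300: TC = 61,000×€146.90 + (61,000/9300.0)×299 + (9300.0/2)×0.35×€146.90 = €9,201,940.93.
Lowest total cost among the candidates is at Q = 840.3.

TC* ≈ €9,047,010.29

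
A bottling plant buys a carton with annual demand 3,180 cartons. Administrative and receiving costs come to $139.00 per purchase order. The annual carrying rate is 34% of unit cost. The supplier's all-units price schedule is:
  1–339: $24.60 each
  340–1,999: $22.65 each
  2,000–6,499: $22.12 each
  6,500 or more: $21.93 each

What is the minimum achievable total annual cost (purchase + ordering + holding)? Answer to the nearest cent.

TC* ≈ $74,636.23

Holding cost per unit per year at price C is H = 0.34·C.
Evaluate total cost at each tier's feasible EOQ or, if the EOQ is below the tier, at the tier's minimum quantity.
EOQ at $24.60 = 325.1 (feasible in tier 1): TC = 3,180×$24.60 + (3,180/325.1)×139 + (325.1/2)×0.34×$24.60 = $80,947.21.
EOQ at $22.65 = 338.8 < 340, so use break Q=340: TC = 3,180×$22.65 + (3,180/340.0)×139 + (340.0/2)×0.34×$22.65 = $74,636.23.
EOQ at $22.12 = 342.8 < 2000, so use break Q=2000: TC = 3,180×$22.12 + (3,180/2000.0)×139 + (2000.0/2)×0.34×$22.12 = $78,083.41.
EOQ at $21.93 = 344.3 < 6500, so use break Q=6500: TC = 3,180×$21.93 + (3,180/6500.0)×139 + (6500.0/2)×0.34×$21.93 = $94,038.05.
Lowest total cost among the candidates is at Q = 340.0.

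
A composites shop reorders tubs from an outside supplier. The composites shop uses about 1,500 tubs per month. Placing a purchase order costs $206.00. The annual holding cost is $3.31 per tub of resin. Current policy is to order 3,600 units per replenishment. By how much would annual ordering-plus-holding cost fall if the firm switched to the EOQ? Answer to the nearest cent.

Extra cost ≈ $2,033.51 per year

Annual demand D = 1,500 × 12 = 18,000.
EOQ = √(2DS/H) = √(2 × 18,000 × 206 / 3.31) ≈ 1496.82.
Cost at Q* = (D/Q*)S + (Q*/2)H = √(2DSH) ≈ $4,954.49.
Cost at Q = 3,600: (18,000/3,600)×206 + (3,600/2)×3.31 = $1,030.00 + $5,958.00 = $6,988.00.
Excess = $6,988.00 − $4,954.49 = $2,033.51.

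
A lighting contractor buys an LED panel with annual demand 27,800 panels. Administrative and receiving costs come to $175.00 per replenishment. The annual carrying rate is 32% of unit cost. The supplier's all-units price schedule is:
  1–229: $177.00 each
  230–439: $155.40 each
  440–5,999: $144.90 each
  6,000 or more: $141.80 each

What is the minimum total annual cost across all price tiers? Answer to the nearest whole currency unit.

TC* ≈ $4,049,461

Holding cost per unit per year at price C is H = 0.32·C.
Evaluate total cost at each tier's feasible EOQ or, if the EOQ is below the tier, at the tier's minimum quantity.
Tier 1 ($177.00): EOQ = 414.5 exceeds tier's upper bound 229, so this tier is dominated.
Tier 2 ($155.40): EOQ = 442.3 exceeds tier's upper bound 439, so this tier is dominated.
EOQ at $144.90 = 458.1 (feasible in tier 3): TC = 27,800×$144.90 + (27,800/458.1)×175 + (458.1/2)×0.32×$144.90 = $4,049,460.54.
EOQ at $141.80 = 463.1 < 6000, so use break Q=6000: TC = 27,800×$141.80 + (27,800/6000.0)×175 + (6000.0/2)×0.32×$141.80 = $4,078,978.83.
Lowest total cost among the candidates is at Q = 458.1.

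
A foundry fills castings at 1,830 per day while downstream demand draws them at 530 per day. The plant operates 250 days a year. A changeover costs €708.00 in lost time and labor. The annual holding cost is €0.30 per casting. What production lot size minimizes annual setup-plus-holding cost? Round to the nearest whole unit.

Q* ≈ 29,671 castings

Annual demand D = 530 × 250 = 132,500.
Production build-up factor (1 − d/p) = 1 − 530/1,830 = 0.7104.
Q* = √(2DS / (H(1 − d/p))) = √(2 × 132,500 × 708 / (0.3 × 0.7104)).
= √(187,620,000 / 0.2131) ≈ 29671.043.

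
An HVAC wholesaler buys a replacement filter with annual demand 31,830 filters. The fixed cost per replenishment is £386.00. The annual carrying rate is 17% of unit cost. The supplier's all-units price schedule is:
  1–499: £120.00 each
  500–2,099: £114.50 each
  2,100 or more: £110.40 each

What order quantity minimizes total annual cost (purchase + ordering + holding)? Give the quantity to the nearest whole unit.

Holding cost per unit per year at price C is H = 0.17·C.
Evaluate total cost at each tier's feasible EOQ or, if the EOQ is below the tier, at the tier's minimum quantity.
Tier 1 (£120.00): EOQ = 1097.5 exceeds tier's upper bound 499, so this tier is dominated.
EOQ at £114.50 = 1123.6 (feasible in tier 2): TC = 31,830×£114.50 + (31,830/1123.6)×386 + (1123.6/2)×0.17×£114.50 = £3,666,405.27.
EOQ at £110.40 = 1144.2 < 2100, so use break Q=2100: TC = 31,830×£110.40 + (31,830/2100.0)×386 + (2100.0/2)×0.17×£110.40 = £3,539,589.06.
Lowest total cost is £3,539,589.06 at Q = 2100.0.

Q* ≈ 2,100 filters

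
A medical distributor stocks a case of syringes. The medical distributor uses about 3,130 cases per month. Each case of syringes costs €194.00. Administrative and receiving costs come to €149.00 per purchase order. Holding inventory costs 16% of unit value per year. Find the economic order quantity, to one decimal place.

Q* ≈ 600.5 cases

Annual demand D = 3,130 × 12 = 37,560.
Holding cost H = 0.16 × €194.00 = €31.0400 per unit per year.
EOQ = √(2DS / H) = √(2 × 37,560 × 149 / 31.04).
= √(11,192,880 / 31.04) = √360,595.3608 ≈ 600.496.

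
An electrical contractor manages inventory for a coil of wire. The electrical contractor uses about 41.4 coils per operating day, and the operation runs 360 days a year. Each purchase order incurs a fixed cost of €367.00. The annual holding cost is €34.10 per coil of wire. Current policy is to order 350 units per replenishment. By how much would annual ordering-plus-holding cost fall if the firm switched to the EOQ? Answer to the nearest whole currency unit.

Annual demand D = 41.4 × 360 = 14,904.
EOQ = √(2DS/H) = √(2 × 14,904 × 367 / 34.1) ≈ 566.40.
Cost at Q* = (D/Q*)S + (Q*/2)H = √(2DSH) ≈ €19,314.20.
Cost at Q = 350: (14,904/350)×367 + (350/2)×34.1 = €15,627.91 + €5,967.50 = €21,595.41.
Excess = €21,595.41 − €19,314.20 = €2,281.21.

Extra cost ≈ €2,281 per year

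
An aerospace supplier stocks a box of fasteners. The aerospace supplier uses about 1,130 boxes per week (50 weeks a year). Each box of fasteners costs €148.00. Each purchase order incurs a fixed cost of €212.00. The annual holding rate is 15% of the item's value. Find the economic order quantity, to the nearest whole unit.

Q* ≈ 1,039 boxes

Annual demand D = 1,130 × 50 = 56,500.
Holding cost H = 0.15 × €148.00 = €22.2000 per unit per year.
EOQ = √(2DS / H) = √(2 × 56,500 × 212 / 22.2).
= √(23,956,000 / 22.2) = √1,079,099.0991 ≈ 1038.797.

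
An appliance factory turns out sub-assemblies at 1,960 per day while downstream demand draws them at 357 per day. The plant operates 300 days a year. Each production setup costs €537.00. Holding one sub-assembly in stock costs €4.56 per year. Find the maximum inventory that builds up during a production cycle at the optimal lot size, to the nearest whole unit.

I_max ≈ 4,542 sub-assemblies

Annual demand D = 357 × 300 = 107,100.
Production build-up factor (1 − d/p) = 1 − 357/1,960 = 0.8179.
Q* = √(2DS / (H(1 − d/p))) = √(2 × 107,100 × 537 / (4.56 × 0.8179)).
= √(115,025,400 / 3.7294) ≈ 5553.614.
Maximum inventory = Q*(1 − d/p) = 5553.614 × 0.8179 ≈ 4542.063.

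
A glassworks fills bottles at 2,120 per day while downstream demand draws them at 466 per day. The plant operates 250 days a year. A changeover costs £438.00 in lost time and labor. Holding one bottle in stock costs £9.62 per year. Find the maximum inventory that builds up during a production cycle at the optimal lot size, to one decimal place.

I_max ≈ 2,876.9 bottles

Annual demand D = 466 × 250 = 116,500.
Production build-up factor (1 − d/p) = 1 − 466/2,120 = 0.7802.
Q* = √(2DS / (H(1 − d/p))) = √(2 × 116,500 × 438 / (9.62 × 0.7802)).
= √(102,054,000 / 7.5054) ≈ 3687.463.
Maximum inventory = Q*(1 − d/p) = 3687.463 × 0.7802 ≈ 2876.917.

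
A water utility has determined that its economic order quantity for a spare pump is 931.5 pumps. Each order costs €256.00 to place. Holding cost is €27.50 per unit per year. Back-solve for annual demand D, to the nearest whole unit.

Squaring Q* = √(2DS/H) gives Q*² = 2DS/H.
From Q* = √(2DS/H): D = Q*²H / (2S) = 931.5² × 27.5 / (2 × 256) = 46604.564.

D ≈ 46,605 pumps per year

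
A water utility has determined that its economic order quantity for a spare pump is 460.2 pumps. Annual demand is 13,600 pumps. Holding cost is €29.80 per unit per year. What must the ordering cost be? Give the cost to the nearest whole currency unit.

S ≈ €232

Invert the EOQ relation Q*² = 2DS/H.
From Q* = √(2DS/H): S = Q*²H / (2D) = 460.2² × 29.8 / (2 × 13,600) = 232.0281.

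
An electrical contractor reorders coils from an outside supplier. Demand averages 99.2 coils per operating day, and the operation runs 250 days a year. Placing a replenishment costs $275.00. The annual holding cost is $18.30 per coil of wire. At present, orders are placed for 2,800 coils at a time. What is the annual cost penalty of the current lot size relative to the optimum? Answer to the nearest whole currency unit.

Extra cost ≈ $12,257 per year

Annual demand D = 99.2 × 250 = 24,800.
EOQ = √(2DS/H) = √(2 × 24,800 × 275 / 18.3) ≈ 863.34.
Cost at Q* = (D/Q*)S + (Q*/2)H = √(2DSH) ≈ $15,799.11.
Cost at Q = 2,800: (24,800/2,800)×275 + (2,800/2)×18.3 = $2,435.71 + $25,620.00 = $28,055.71.
Excess = $28,055.71 − $15,799.11 = $12,256.60.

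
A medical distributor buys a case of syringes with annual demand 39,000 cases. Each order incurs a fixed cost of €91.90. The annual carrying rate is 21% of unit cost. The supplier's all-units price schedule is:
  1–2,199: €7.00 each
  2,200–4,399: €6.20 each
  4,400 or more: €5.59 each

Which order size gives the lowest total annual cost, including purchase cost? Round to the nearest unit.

Q* ≈ 4,400 cases

Holding cost per unit per year at price C is H = 0.21·C.
Candidates are each tier's EOQ (if it falls in that tier) and each price-break quantity.
Tier 1 (€7.00): EOQ = 2208.2 exceeds tier's upper bound 2199, so this tier is dominated.
EOQ at €6.20 = 2346.4 (feasible in tier 2): TC = 39,000×€6.20 + (39,000/2346.4)×91.9 + (2346.4/2)×0.21×€6.20 = €244,855.00.
EOQ at €5.59 = 2471.1 < 4400, so use break Q=4400: TC = 39,000×€5.59 + (39,000/4400.0)×91.9 + (4400.0/2)×0.21×€5.59 = €221,407.15.
Lowest total cost is €221,407.15 at Q = 4400.0.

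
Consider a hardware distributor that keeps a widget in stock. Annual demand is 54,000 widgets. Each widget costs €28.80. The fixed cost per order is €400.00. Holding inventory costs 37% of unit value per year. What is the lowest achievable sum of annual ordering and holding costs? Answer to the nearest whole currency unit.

Holding cost H = 0.37 × €28.80 = €10.6560 per unit per year.
Q* = √(2DS/H) = √(2 × 54,000 × 400 / 10.656) ≈ 2013.47.
At the optimum the two cost components are equal, so total cost = 2·(Q*/2)H = Q*·H.
Minimum total = √(2DSH) = √(2 × 54,000 × 400 × 10.656) ≈ 21455.517.

TC* ≈ €21,456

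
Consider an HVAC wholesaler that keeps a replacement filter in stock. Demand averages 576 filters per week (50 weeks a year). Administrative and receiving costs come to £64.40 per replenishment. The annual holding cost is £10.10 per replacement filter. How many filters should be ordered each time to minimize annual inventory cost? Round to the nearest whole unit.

Annual demand D = 576 × 50 = 28,800.
EOQ = √(2DS / H) = √(2 × 28,800 × 64.4 / 10.1).
= √(3,709,440 / 10.1) = √367,271.2871 ≈ 606.029.

Q* ≈ 606 filters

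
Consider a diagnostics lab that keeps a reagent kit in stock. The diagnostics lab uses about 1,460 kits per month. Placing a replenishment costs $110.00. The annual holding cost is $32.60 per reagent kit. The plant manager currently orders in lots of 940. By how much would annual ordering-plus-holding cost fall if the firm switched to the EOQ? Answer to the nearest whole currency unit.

Annual demand D = 1,460 × 12 = 17,520.
EOQ = √(2DS/H) = √(2 × 17,520 × 110 / 32.6) ≈ 343.85.
Cost at Q* = (D/Q*)S + (Q*/2)H = √(2DSH) ≈ $11,209.52.
Cost at Q = 940: (17,520/940)×110 + (940/2)×32.6 = $2,050.21 + $15,322.00 = $17,372.21.
Excess = $17,372.21 − $11,209.52 = $6,162.69.

Extra cost ≈ $6,163 per year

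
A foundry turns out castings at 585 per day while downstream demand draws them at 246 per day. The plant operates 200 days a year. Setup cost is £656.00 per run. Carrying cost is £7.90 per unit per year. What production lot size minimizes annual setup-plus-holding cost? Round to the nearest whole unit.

Annual demand D = 246 × 200 = 49,200.
Production build-up factor (1 − d/p) = 1 − 246/585 = 0.5795.
Q* = √(2DS / (H(1 − d/p))) = √(2 × 49,200 × 656 / (7.9 × 0.5795)).
= √(64,550,400 / 4.5779) ≈ 3755.035.

Q* ≈ 3,755 castings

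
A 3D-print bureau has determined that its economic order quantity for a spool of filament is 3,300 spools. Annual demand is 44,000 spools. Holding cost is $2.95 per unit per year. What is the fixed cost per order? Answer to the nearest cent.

S ≈ $365.06

Squaring Q* = √(2DS/H) gives Q*² = 2DS/H.
From Q* = √(2DS/H): S = Q*²H / (2D) = 3,300² × 2.95 / (2 × 44,000) = 365.0625.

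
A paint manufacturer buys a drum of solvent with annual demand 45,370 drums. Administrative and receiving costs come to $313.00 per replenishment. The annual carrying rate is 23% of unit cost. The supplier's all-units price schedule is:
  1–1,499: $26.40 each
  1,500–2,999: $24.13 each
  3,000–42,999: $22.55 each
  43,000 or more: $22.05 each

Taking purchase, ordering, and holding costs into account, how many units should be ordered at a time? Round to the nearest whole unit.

Holding cost per unit per year at price C is H = 0.23·C.
Candidates are each tier's EOQ (if it falls in that tier) and each price-break quantity.
Tier 1 ($26.40): EOQ = 2162.7 exceeds tier's upper bound 1499, so this tier is dominated.
EOQ at $24.13 = 2262.2 (feasible in tier 2): TC = 45,370×$24.13 + (45,370/2262.2)×313 + (2262.2/2)×0.23×$24.13 = $1,107,333.03.
EOQ at $22.55 = 2340.1 < 3000, so use break Q=3000: TC = 45,370×$22.55 + (45,370/3000.0)×313 + (3000.0/2)×0.23×$22.55 = $1,035,606.85.
EOQ at $22.05 = 2366.5 < 43000, so use break Q=43000: TC = 45,370×$22.05 + (45,370/43000.0)×313 + (43000.0/2)×0.23×$22.05 = $1,109,776.00.
Lowest total cost is $1,035,606.85 at Q = 3000.0.

Q* ≈ 3,000 drums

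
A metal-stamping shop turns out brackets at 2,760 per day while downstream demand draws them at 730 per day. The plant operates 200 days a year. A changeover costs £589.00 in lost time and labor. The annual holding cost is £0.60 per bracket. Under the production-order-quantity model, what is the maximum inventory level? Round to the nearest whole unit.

Annual demand D = 730 × 200 = 146,000.
Production build-up factor (1 − d/p) = 1 − 730/2,760 = 0.7355.
Q* = √(2DS / (H(1 − d/p))) = √(2 × 146,000 × 589 / (0.6 × 0.7355)).
= √(171,988,000 / 0.4413) ≈ 19741.492.
Maximum inventory = Q*(1 − d/p) = 19741.492 × 0.7355 ≈ 14520.010.

I_max ≈ 14,520 brackets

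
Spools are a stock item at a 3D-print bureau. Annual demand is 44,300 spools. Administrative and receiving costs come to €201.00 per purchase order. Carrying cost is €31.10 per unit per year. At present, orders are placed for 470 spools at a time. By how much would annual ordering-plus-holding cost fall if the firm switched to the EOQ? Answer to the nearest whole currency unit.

Extra cost ≈ €2,720 per year

EOQ = √(2DS/H) = √(2 × 44,300 × 201 / 31.1) ≈ 756.72.
Cost at Q* = (D/Q*)S + (Q*/2)H = √(2DSH) ≈ €23,533.96.
Cost at Q = 470: (44,300/470)×201 + (470/2)×31.1 = €18,945.32 + €7,308.50 = €26,253.82.
Excess = €26,253.82 − €23,533.96 = €2,719.86.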